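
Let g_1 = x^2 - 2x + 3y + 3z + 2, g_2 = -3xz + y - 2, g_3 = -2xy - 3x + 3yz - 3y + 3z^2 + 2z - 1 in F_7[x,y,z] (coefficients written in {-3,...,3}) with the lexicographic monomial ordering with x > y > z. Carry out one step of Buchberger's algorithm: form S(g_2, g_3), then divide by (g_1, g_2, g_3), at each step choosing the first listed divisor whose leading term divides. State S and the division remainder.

S(g_2, g_3) = 2xz + 2y^2 - 2yz^2 + 2yz + 3y - 2z^3 + z^2 + 3z; remainder on division = 2y^2 - 2yz^2 + 2yz - y - 2z^3 + z^2 + 3z + 1.

lcm(LM(g_2), LM(g_3)) = xyz.
S = (lcm/LT(g_2))·g_2 − (lcm/LT(g_3))·g_3 = 2xz + 2y^2 - 2yz^2 + 2yz + 3y - 2z^3 + z^2 + 3z.
Reduce S modulo (g_1, g_2, g_3) in that order:
  leading term xz: subtract (-3)·g_2 from 2xz + 2y^2 - 2yz^2 + 2yz + 3y - 2z^3 + z^2 + 3z → 2y^2 - 2yz^2 + 2yz - y - 2z^3 + z^2 + 3z + 1
  leading term y^2: no divisor's leading term divides it; move 2y^2 to the remainder.
  leading term yz^2: no divisor's leading term divides it; move -2yz^2 to the remainder.
  leading term yz: no divisor's leading term divides it; move 2yz to the remainder.
  leading term y: no divisor's leading term divides it; move -y to the remainder.
  leading term z^3: no divisor's leading term divides it; move -2z^3 to the remainder.
  leading term z^2: no divisor's leading term divides it; move z^2 to the remainder.
  leading term z: no divisor's leading term divides it; move 3z to the remainder.
  leading term 1: no divisor's leading term divides it; move 1 to the remainder.
The remainder 2y^2 - 2yz^2 + 2yz - y - 2z^3 + z^2 + 3z + 1 is nonzero, so it would be added as the next basis element.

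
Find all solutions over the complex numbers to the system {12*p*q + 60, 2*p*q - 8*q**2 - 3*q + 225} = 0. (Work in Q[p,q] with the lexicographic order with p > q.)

{(40/43, -43/8), (-1, 5)}

Compute a lex Gröbner basis by Buchberger's algorithm.
f_1 = 12*p*q + 60, LT = p*q.
f_2 = 2*p*q - 8*q**2 - 3*q + 225, LT = p*q.

S(f_1,f_2): lcm = p*q. S = 4*q**2 + 3/2*q - 215/2.
  leading term q**2: no divisor's leading term divides it; move 4*q**2 to the remainder.
  leading term q: no divisor's leading term divides it; move 3/2*q to the remainder.
  leading term 1: no divisor's leading term divides it; move -215/2 to the remainder.
  remainder 4*q**2 + 3/2*q - 215/2 ≠ 0; add h_3 = 4*q**2 + 3/2*q - 215/2 to the basis.

S(f_1,h_3): lcm = p*q**2. S = -3/8*p*q + 215/8*p + 5*q.
  leading term p*q: subtract (-1/32)·f_1 from -3/8*p*q + 215/8*p + 5*q → 215/8*p + 5*q + 15/8
  leading term p: no divisor's leading term divides it; move 215/8*p to the remainder.
  leading term q: no divisor's leading term divides it; move 5*q to the remainder.
  leading term 1: no divisor's leading term divides it; move 15/8 to the remainder.
  remainder 215/8*p + 5*q + 15/8 ≠ 0; add h_4 = 215/8*p + 5*q + 15/8 to the basis.

S(f_2,h_3): lcm = p*q**2. S = -3/8*p*q + 215/8*p - 4*q**3 - 3/2*q**2 + 225/2*q.
  leading term p*q: subtract (-1/32)·f_1 from -3/8*p*q + 215/8*p - 4*q**3 - 3/2*q**2 + 225/2*q → 215/8*p - 4*q**3 - 3/2*q**2 + 225/2*q + 15/8
  leading term p: subtract (1)·h_4 from 215/8*p - 4*q**3 - 3/2*q**2 + 225/2*q + 15/8 → -4*q**3 - 3/2*q**2 + 215/2*q
  leading term q**3: subtract (-q)·h_3 from -4*q**3 - 3/2*q**2 + 215/2*q → 0
  remainder 0.

S(f_1,h_4): lcm = p*q. S = -8/43*q**2 - 3/43*q + 5.
  leading term q**2: subtract (-2/43)·h_3 from -8/43*q**2 - 3/43*q + 5 → 0
  remainder 0.

S(f_2,h_4): lcm = p*q. S = -180/43*q**2 - 135/86*q + 225/2.
  leading term q**2: subtract (-45/43)·h_3 from -180/43*q**2 - 135/86*q + 225/2 → 0
  remainder 0.

S(h_3,h_4): leading monomials are coprime, so the S-polynomial reduces to 0 (Buchberger's first criterion).
Every S-polynomial of the final basis reduces to 0, so we have a Gröbner basis.
Inter-reduce: drop elements whose leading term is divisible by another's, tail-reduce, and make monic.
Reduced Gröbner basis: {p + 8/43*q + 3/43, q**2 + 3/8*q - 215/8}.

Since the basis is lex-ordered, q**2 + 3/8*q - 215/8 is univariate in q. Its roots are {-43/8, 5}. Back-substituting each root into the other basis elements fixes the other coordinates.
  q = -43/8: the earlier basis element becomes p - 40/43 = 0, giving p = 40/43 — point (40/43, -43/8).
  q = 5: the earlier basis element becomes p + 1 = 0, giving p = -1 — point (-1, 5).
Substituting each solution back into the original system confirms all equations vanish.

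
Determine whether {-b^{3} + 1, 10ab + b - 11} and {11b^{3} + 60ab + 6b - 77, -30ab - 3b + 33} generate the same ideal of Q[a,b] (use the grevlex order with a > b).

Yes, the ideals are equal.

For a fixed monomial order, each ideal has a unique reduced Gröbner basis; comparing bases decides equality.
Buchberger on the first generating set:
f_1 = -b^{3} + 1, LT = b^{3}.
f_2 = 10ab + b - 11, LT = ab.

S(f_1,f_2): lcm = ab^{3}. S = -\tfrac{1}{10}b^{3} + \tfrac{11}{10}b^{2} - a.
  reduce S modulo (f_1, f_2):
  remainder \tfrac{11}{10}b^{2} - a - \tfrac{1}{10} ≠ 0; add g_3 = \tfrac{11}{10}b^{2} - a - \tfrac{1}{10} to the basis.

S(f_2,g_3): lcm = ab^{2}. S = \tfrac{10}{11}a^{2} + \tfrac{1}{10}b^{2} + \tfrac{1}{11}a - \tfrac{11}{10}b.
  reduce S modulo (f_1, f_2, g_3):
  remainder \tfrac{10}{11}a^{2} + \tfrac{2}{11}a - \tfrac{11}{10}b + \tfrac{1}{110} ≠ 0; add g_4 = \tfrac{10}{11}a^{2} + \tfrac{2}{11}a - \tfrac{11}{10}b + \tfrac{1}{110} to the basis.

The other S-polynomials (S(f_1,g_3), S(f_1,g_4), S(f_2,g_4), S(g_3,g_4)) all reduce to 0 modulo the current basis, so we have a Gröbner basis.
Inter-reduce: drop elements whose leading term is divisible by another's, tail-reduce, and make monic.
Reduced Gröbner basis: {a^{2} + \tfrac{1}{5}a - \tfrac{121}{100}b + \tfrac{1}{100}, ab + \tfrac{1}{10}b - \tfrac{11}{10}, b^{2} - \tfrac{10}{11}a - \tfrac{1}{11}}.

Buchberger on the second generating set:
h_1 = 11b^{3} + 60ab + 6b - 77, LT = b^{3}.
h_2 = -30ab - 3b + 33, LT = ab.

S(h_1,h_2): lcm = ab^{3}. S = \tfrac{60}{11}a^{2}b - \tfrac{1}{10}b^{3} + \tfrac{6}{11}ab + \tfrac{11}{10}b^{2} - 7a.
  reduce S modulo (h_1, h_2):
  remainder \tfrac{11}{10}b^{2} - a - \tfrac{1}{10} ≠ 0; add k_3 = \tfrac{11}{10}b^{2} - a - \tfrac{1}{10} to the basis.

S(h_2,k_3): lcm = ab^{2}. S = \tfrac{10}{11}a^{2} + \tfrac{1}{10}b^{2} + \tfrac{1}{11}a - \tfrac{11}{10}b.
  reduce S modulo (h_1, h_2, k_3):
  remainder \tfrac{10}{11}a^{2} + \tfrac{2}{11}a - \tfrac{11}{10}b + \tfrac{1}{110} ≠ 0; add k_4 = \tfrac{10}{11}a^{2} + \tfrac{2}{11}a - \tfrac{11}{10}b + \tfrac{1}{110} to the basis.

The other S-polynomials (S(h_1,k_3), S(h_1,k_4), S(h_2,k_4), S(k_3,k_4)) all reduce to 0 modulo the current basis, so we have a Gröbner basis.
Inter-reduce: drop elements whose leading term is divisible by another's, tail-reduce, and make monic.
Reduced Gröbner basis: {a^{2} + \tfrac{1}{5}a - \tfrac{121}{100}b + \tfrac{1}{100}, ab + \tfrac{1}{10}b - \tfrac{11}{10}, b^{2} - \tfrac{10}{11}a - \tfrac{1}{11}}.

These coincide, so the ideals are equal.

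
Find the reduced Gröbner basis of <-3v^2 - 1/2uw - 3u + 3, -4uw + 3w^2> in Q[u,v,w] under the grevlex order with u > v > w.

The reduced Gröbner basis is the canonical form of the ideal for this ordering.

f_1 = -3v^2 - 1/2uw - 3u + 3, LT = v^2.
f_2 = -4uw + 3w^2, LT = uw.

The S-polynomials (S(f_1,f_2)) all reduce to 0 modulo the current basis, so we have a Gröbner basis.

G = {v^2 + 1/8w^2 + u - 1, uw - 3/4w^2}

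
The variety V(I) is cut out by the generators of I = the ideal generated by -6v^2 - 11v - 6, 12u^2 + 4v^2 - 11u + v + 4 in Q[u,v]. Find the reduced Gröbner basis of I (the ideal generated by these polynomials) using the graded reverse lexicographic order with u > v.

G = {u^2 - 11/12u - 19/36v, v^2 + 11/6v + 1}

f_1 = -6v^2 - 11v - 6, LT = v^2.
f_2 = 12u^2 + 4v^2 - 11u + v + 4, LT = u^2.

The S-polynomials (S(f_1,f_2)) all reduce to 0 modulo the current basis, so we have a Gröbner basis.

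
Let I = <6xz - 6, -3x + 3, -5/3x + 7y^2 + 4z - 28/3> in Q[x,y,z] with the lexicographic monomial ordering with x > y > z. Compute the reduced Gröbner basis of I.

f_1 = 6xz - 6, LT = xz.
f_2 = -3x + 3, LT = x.
f_3 = -5/3x + 7y^2 + 4z - 28/3, LT = x.

S(f_1,f_2): lcm = xz. S = z - 1.
  reduce S modulo (f_1, f_2, f_3):
  remainder z - 1 ≠ 0; add g_4 = z - 1 to the basis.

S(f_1,f_3): lcm = xz. S = 21/5y^2z + 12/5z^2 - 28/5z - 1.
  reduce S modulo (f_1, f_2, f_3, g_4):
  remainder 21/5y^2 - 21/5 ≠ 0; add g_5 = 21/5y^2 - 21/5 to the basis.

The other S-polynomials (S(f_2,f_3), S(f_1,g_4), S(f_2,g_4), S(f_3,g_4), S(f_1,g_5), S(f_2,g_5), S(f_3,g_5), S(g_4,g_5)) all reduce to 0 modulo the current basis, so we have a Gröbner basis.
Inter-reduce: drop elements whose leading term is divisible by another's, tail-reduce, and make monic.

G = {x - 1, y^2 - 1, z - 1}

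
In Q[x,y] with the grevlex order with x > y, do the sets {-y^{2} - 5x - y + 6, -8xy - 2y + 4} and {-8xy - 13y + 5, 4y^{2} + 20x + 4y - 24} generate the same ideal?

No, the ideals differ.

Two ideals are equal iff their reduced Gröbner bases coincide (the reduced basis is unique for a fixed ordering).
Buchberger on the first generating set:
f_1 = -y^{2} - 5x - y + 6, LT = y^{2}.
f_2 = -8xy - 2y + 4, LT = xy.

S(f_1,f_2): lcm = xy^{2}. S = 5x^{2} + xy - \tfrac{1}{4}y^{2} - 6x + \tfrac{1}{2}y.
  leading term x^{2}: no divisor's leading term divides it; move 5x^{2} to the remainder.
  leading term xy: subtract (-\tfrac{1}{8})·f_2 from xy - \tfrac{1}{4}y^{2} - 6x + \tfrac{1}{2}y → -\tfrac{1}{4}y^{2} - 6x + \tfrac{1}{4}y + \tfrac{1}{2}
  leading term y^{2}: subtract (\tfrac{1}{4})·f_1 from -\tfrac{1}{4}y^{2} - 6x + \tfrac{1}{4}y + \tfrac{1}{2} → -\tfrac{19}{4}x + \tfrac{1}{2}y - 1
  leading term x: no divisor's leading term divides it; move -\tfrac{19}{4}x to the remainder.
  leading term y: no divisor's leading term divides it; move \tfrac{1}{2}y to the remainder.
  leading term 1: no divisor's leading term divides it; move -1 to the remainder.
  remainder 5x^{2} - \tfrac{19}{4}x + \tfrac{1}{2}y - 1 ≠ 0; add g_3 = 5x^{2} - \tfrac{19}{4}x + \tfrac{1}{2}y - 1 to the basis.

The other S-polynomials (S(f_1,g_3), S(f_2,g_3)) all reduce to 0 modulo the current basis, so we have a Gröbner basis.
Inter-reduce: drop elements whose leading term is divisible by another's, tail-reduce, and make monic.
Reduced Gröbner basis: {x^{2} - \tfrac{19}{20}x + \tfrac{1}{10}y - \tfrac{1}{5}, xy + \tfrac{1}{4}y - \tfrac{1}{2}, y^{2} + 5x + y - 6}.

Buchberger on the second generating set:
h_1 = -8xy - 13y + 5, LT = xy.
h_2 = 4y^{2} + 20x + 4y - 24, LT = y^{2}.

S(h_1,h_2): lcm = xy^{2}. S = -5x^{2} - xy + \tfrac{13}{8}y^{2} + 6x - \tfrac{5}{8}y.
  leading term x^{2}: no divisor's leading term divides it; move -5x^{2} to the remainder.
  leading term xy: subtract (\tfrac{1}{8})·h_1 from -xy + \tfrac{13}{8}y^{2} + 6x - \tfrac{5}{8}y → \tfrac{13}{8}y^{2} + 6x + y - \tfrac{5}{8}
  leading term y^{2}: subtract (\tfrac{13}{32})·h_2 from \tfrac{13}{8}y^{2} + 6x + y - \tfrac{5}{8} → -\tfrac{17}{8}x - \tfrac{5}{8}y + \tfrac{73}{8}
  leading term x: no divisor's leading term divides it; move -\tfrac{17}{8}x to the remainder.
  leading term y: no divisor's leading term divides it; move -\tfrac{5}{8}y to the remainder.
  leading term 1: no divisor's leading term divides it; move \tfrac{73}{8} to the remainder.
  remainder -5x^{2} - \tfrac{17}{8}x - \tfrac{5}{8}y + \tfrac{73}{8} ≠ 0; add k_3 = -5x^{2} - \tfrac{17}{8}x - \tfrac{5}{8}y + \tfrac{73}{8} to the basis.

The other S-polynomials (S(h_1,k_3), S(h_2,k_3)) all reduce to 0 modulo the current basis, so we have a Gröbner basis.
Inter-reduce: drop elements whose leading term is divisible by another's, tail-reduce, and make monic.
Reduced Gröbner basis: {x^{2} + \tfrac{17}{40}x + \tfrac{1}{8}y - \tfrac{73}{40}, xy + \tfrac{13}{8}y - \tfrac{5}{8}, y^{2} + 5x + y - 6}.

The bases are distinct; the ideals are different.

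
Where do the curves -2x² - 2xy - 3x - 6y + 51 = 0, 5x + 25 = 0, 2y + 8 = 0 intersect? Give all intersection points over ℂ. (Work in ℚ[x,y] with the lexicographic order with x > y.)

{(-5, -4)}

Compute a lex Gröbner basis by Buchberger's algorithm.
f_1 = -2x² - 2xy - 3x - 6y + 51, LT = x².
f_2 = 5x + 25, LT = x.
f_3 = 2y + 8, LT = y.

The S-polynomials (S(f_1,f_2), S(f_1,f_3), S(f_2,f_3)) all reduce to 0 modulo the current basis, so we have a Gröbner basis.
Inter-reduce: drop elements whose leading term is divisible by another's, tail-reduce, and make monic.
Reduced Gröbner basis: {x + 5, y + 4}.

From the last basis element, y + 4 = 0, so y takes values in {-4}. Each choice, substituted upward through the basis, yields the corresponding point(s) of the solution set.
  y = -4: the earlier basis element becomes x + 5 = 0, giving x = -5 — point (-5, -4).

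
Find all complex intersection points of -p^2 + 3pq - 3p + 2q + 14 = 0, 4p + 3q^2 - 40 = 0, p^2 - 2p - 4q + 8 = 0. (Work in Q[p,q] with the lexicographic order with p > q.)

Compute a lex Gröbner basis by Buchberger's algorithm.
f_1 = -p^2 + 3pq - 3p + 2q + 14, LT = p^2.
f_2 = 4p + 3q^2 - 40, LT = p.
f_3 = p^2 - 2p - 4q + 8, LT = p^2.

S(f_1,f_2): lcm = p^2. S = -3/4pq^2 - 3pq + 13p - 2q - 14.
  leading term pq^2: subtract (-3/16q^2)·f_2 from -3/4pq^2 - 3pq + 13p - 2q - 14 → -3pq + 13p + 9/16q^4 - 15/2q^2 - 2q - 14
  leading term pq: subtract (-3/4q)·f_2 from -3pq + 13p + 9/16q^4 - 15/2q^2 - 2q - 14 → 13p + 9/16q^4 + 9/4q^3 - 15/2q^2 - 32q - 14
  leading term p: subtract (13/4)·f_2 from 13p + 9/16q^4 + 9/4q^3 - 15/2q^2 - 32q - 14 → 9/16q^4 + 9/4q^3 - 69/4q^2 - 32q + 116
  leading term q^4: no divisor's leading term divides it; move 9/16q^4 to the remainder.
  leading term q^3: no divisor's leading term divides it; move 9/4q^3 to the remainder.
  leading term q^2: no divisor's leading term divides it; move -69/4q^2 to the remainder.
  leading term q: no divisor's leading term divides it; move -32q to the remainder.
  leading term 1: no divisor's leading term divides it; move 116 to the remainder.
  remainder 9/16q^4 + 9/4q^3 - 69/4q^2 - 32q + 116 ≠ 0; add h_4 = 9/16q^4 + 9/4q^3 - 69/4q^2 - 32q + 116 to the basis.

S(f_1,f_3): lcm = p^2. S = -3pq + 5p + 2q - 22.
  leading term pq: subtract (-3/4q)·f_2 from -3pq + 5p + 2q - 22 → 5p + 9/4q^3 - 28q - 22
  leading term p: subtract (5/4)·f_2 from 5p + 9/4q^3 - 28q - 22 → 9/4q^3 - 15/4q^2 - 28q + 28
  leading term q^3: no divisor's leading term divides it; move 9/4q^3 to the remainder.
  leading term q^2: no divisor's leading term divides it; move -15/4q^2 to the remainder.
  leading term q: no divisor's leading term divides it; move -28q to the remainder.
  leading term 1: no divisor's leading term divides it; move 28 to the remainder.
  remainder 9/4q^3 - 15/4q^2 - 28q + 28 ≠ 0; add h_5 = 9/4q^3 - 15/4q^2 - 28q + 28 to the basis.

S(f_2,f_3): lcm = p^2. S = 3/4pq^2 - 8p + 4q - 8.
  leading term pq^2: subtract (3/16q^2)·f_2 from 3/4pq^2 - 8p + 4q - 8 → -8p - 9/16q^4 + 15/2q^2 + 4q - 8
  leading term p: subtract (-2)·f_2 from -8p - 9/16q^4 + 15/2q^2 + 4q - 8 → -9/16q^4 + 27/2q^2 + 4q - 88
  leading term q^4: subtract (-1)·h_4 from -9/16q^4 + 27/2q^2 + 4q - 88 → 9/4q^3 - 15/4q^2 - 28q + 28
  leading term q^3: subtract (1)·h_5 from 9/4q^3 - 15/4q^2 - 28q + 28 → 0
  remainder 0.

S(f_1,h_4): leading monomials are coprime, so the S-polynomial reduces to 0 (Buchberger's first criterion).
S(f_2,h_4): leading monomials are coprime, so the S-polynomial reduces to 0 (Buchberger's first criterion).
S(f_3,h_4): leading monomials are coprime, so the S-polynomial reduces to 0 (Buchberger's first criterion).
S(f_1,h_5): leading monomials are coprime, so the S-polynomial reduces to 0 (Buchberger's first criterion).
S(f_2,h_5): leading monomials are coprime, so the S-polynomial reduces to 0 (Buchberger's first criterion).
S(f_3,h_5): leading monomials are coprime, so the S-polynomial reduces to 0 (Buchberger's first criterion).
S(h_4,h_5): lcm = q^4. S = 17/3q^3 - 164/9q^2 - 208/3q + 1856/9.
  leading term q^3: subtract (68/27)·h_5 from 17/3q^3 - 164/9q^2 - 208/3q + 1856/9 → -79/9q^2 + 32/27q + 3664/27
  leading term q^2: no divisor's leading term divides it; move -79/9q^2 to the remainder.
  leading term q: no divisor's leading term divides it; move 32/27q to the remainder.
  leading term 1: no divisor's leading term divides it; move 3664/27 to the remainder.
  remainder -79/9q^2 + 32/27q + 3664/27 ≠ 0; add h_6 = -79/9q^2 + 32/27q + 3664/27 to the basis.

S(f_1,h_6): leading monomials are coprime, so the S-polynomial reduces to 0 (Buchberger's first criterion).
S(f_2,h_6): leading monomials are coprime, so the S-polynomial reduces to 0 (Buchberger's first criterion).
S(f_3,h_6): leading monomials are coprime, so the S-polynomial reduces to 0 (Buchberger's first criterion).
S(h_4,h_6): lcm = q^4. S = 980/237q^3 - 3604/237q^2 - 512/9q + 1856/9.
  leading term q^3: subtract (3920/2133)·h_5 from 980/237q^3 - 3604/237q^2 - 512/9q + 1856/9 → -5912/711q^2 - 11584/2133q + 330112/2133
  leading term q^2: subtract (5912/6241)·h_6 from -5912/711q^2 - 11584/2133q + 330112/2133 → -1104320/168507q + 4417280/168507
  leading term q: no divisor's leading term divides it; move -1104320/168507q to the remainder.
  leading term 1: no divisor's leading term divides it; move 4417280/168507 to the remainder.
  remainder -1104320/168507q + 4417280/168507 ≠ 0; add h_7 = -1104320/168507q + 4417280/168507 to the basis.

S(h_5,h_6): lcm = q^3. S = -121/79q^2 + 2144/711q + 112/9.
  leading term q^2: subtract (1089/6241)·h_6 from -121/79q^2 + 2144/711q + 112/9 → 157760/56169q - 631040/56169
  leading term q: subtract (-3/7)·h_7 from 157760/56169q - 631040/56169 → 0
  remainder 0.

S(f_1,h_7): leading monomials are coprime, so the S-polynomial reduces to 0 (Buchberger's first criterion).
S(f_2,h_7): leading monomials are coprime, so the S-polynomial reduces to 0 (Buchberger's first criterion).
S(f_3,h_7): leading monomials are coprime, so the S-polynomial reduces to 0 (Buchberger's first criterion).
S(h_4,h_7): lcm = q^4. S = 8q^3 - 92/3q^2 - 512/9q + 1856/9.
  leading term q^3: subtract (32/9)·h_5 from 8q^3 - 92/3q^2 - 512/9q + 1856/9 → -52/3q^2 + 128/3q + 320/3
  leading term q^2: subtract (156/79)·h_6 from -52/3q^2 + 128/3q + 320/3 → 28672/711q - 114688/711
  leading term q: subtract (-15168/2465)·h_7 from 28672/711q - 114688/711 → 0
  remainder 0.

S(h_5,h_7): lcm = q^3. S = 7/3q^2 - 112/9q + 112/9.
  leading term q^2: subtract (-21/79)·h_6 from 7/3q^2 - 112/9q + 112/9 → -8624/711q + 34496/711
  leading term q: subtract (18249/9860)·h_7 from -8624/711q + 34496/711 → 0
  remainder 0.

S(h_6,h_7): lcm = q^2. S = 916/237q - 3664/237.
  leading term q: subtract (-162819/276080)·h_7 from 916/237q - 3664/237 → 0
  remainder 0.

Every S-polynomial of the final basis reduces to 0, so we have a Gröbner basis.
Inter-reduce: drop elements whose leading term is divisible by another's, tail-reduce, and make monic.
Reduced Gröbner basis: {p + 2, q - 4}.

The lex basis is triangular: the last element involves only q. Solving q - 4 = 0 gives q ∈ {4}; substituting each value into the earlier elements determines the remaining variables.
  q = 4: the earlier basis element becomes p + 2 = 0, giving p = -2 — point (-2, 4).
Each listed point satisfies every original equation (direct substitution).

{(-2, 4)}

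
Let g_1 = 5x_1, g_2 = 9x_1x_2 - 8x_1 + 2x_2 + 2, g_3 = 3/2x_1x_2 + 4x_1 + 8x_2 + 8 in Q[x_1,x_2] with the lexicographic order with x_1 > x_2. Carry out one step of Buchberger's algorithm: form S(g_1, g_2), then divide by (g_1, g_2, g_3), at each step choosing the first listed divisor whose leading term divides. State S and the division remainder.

S(g_1, g_2) = 8/9x_1 - 2/9x_2 - 2/9; remainder on division = -2/9x_2 - 2/9.

lcm(LM(g_1), LM(g_2)) = x_1x_2.
S = (lcm/LT(g_1))·g_1 − (lcm/LT(g_2))·g_2 = 8/9x_1 - 2/9x_2 - 2/9.
Reduce S modulo (g_1, g_2, g_3) in that order:
  leading term x_1: subtract (8/45)·g_1 from 8/9x_1 - 2/9x_2 - 2/9 → -2/9x_2 - 2/9
  leading term x_2: no divisor's leading term divides it; move -2/9x_2 to the remainder.
  leading term 1: no divisor's leading term divides it; move -2/9 to the remainder.
The remainder -2/9x_2 - 2/9 is nonzero, so it would be added as the next basis element.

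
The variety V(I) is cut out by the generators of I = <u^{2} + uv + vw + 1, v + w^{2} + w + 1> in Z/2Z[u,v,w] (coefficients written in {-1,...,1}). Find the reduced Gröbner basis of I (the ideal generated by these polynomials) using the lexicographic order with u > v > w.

G = {u^{2} + uw^{2} + uw + u + w^{3} + w^{2} + w + 1, v + w^{2} + w + 1}

f_1 = u^{2} + uv + vw + 1, LT = u^{2}.
f_2 = v + w^{2} + w + 1, LT = v.

The S-polynomials (S(f_1,f_2)) all reduce to 0 modulo the current basis, so we have a Gröbner basis.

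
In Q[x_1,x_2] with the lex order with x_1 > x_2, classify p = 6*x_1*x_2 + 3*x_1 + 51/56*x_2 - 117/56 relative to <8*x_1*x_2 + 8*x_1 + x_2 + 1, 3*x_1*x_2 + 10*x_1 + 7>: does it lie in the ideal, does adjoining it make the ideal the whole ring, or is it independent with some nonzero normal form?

6*x_1*x_2 + 3*x_1 + 51/56*x_2 - 117/56 lies in I (it reduces to 0).

First compute the reduced Gröbner basis of I by Buchberger's algorithm.
f_1 = 8*x_1*x_2 + 8*x_1 + x_2 + 1, LT = x_1*x_2.
f_2 = 3*x_1*x_2 + 10*x_1 + 7, LT = x_1*x_2.

S(f_1,f_2): lcm = x_1*x_2. S = -7/3*x_1 + 1/8*x_2 - 53/24.
  leading term x_1: no divisor's leading term divides it; move -7/3*x_1 to the remainder.
  leading term x_2: no divisor's leading term divides it; move 1/8*x_2 to the remainder.
  leading term 1: no divisor's leading term divides it; move -53/24 to the remainder.
  remainder -7/3*x_1 + 1/8*x_2 - 53/24 ≠ 0; add h_3 = -7/3*x_1 + 1/8*x_2 - 53/24 to the basis.

S(f_1,h_3): lcm = x_1*x_2. S = x_1 + 3/56*x_2**2 - 23/28*x_2 + 1/8.
  leading term x_1: subtract (-3/7)·h_3 from x_1 + 3/56*x_2**2 - 23/28*x_2 + 1/8 → 3/56*x_2**2 - 43/56*x_2 - 23/28
  leading term x_2**2: no divisor's leading term divides it; move 3/56*x_2**2 to the remainder.
  leading term x_2: no divisor's leading term divides it; move -43/56*x_2 to the remainder.
  leading term 1: no divisor's leading term divides it; move -23/28 to the remainder.
  remainder 3/56*x_2**2 - 43/56*x_2 - 23/28 ≠ 0; add h_4 = 3/56*x_2**2 - 43/56*x_2 - 23/28 to the basis.

S(f_2,h_3): lcm = x_1*x_2. S = 10/3*x_1 + 3/56*x_2**2 - 53/56*x_2 + 7/3.
  leading term x_1: subtract (-10/7)·h_3 from 10/3*x_1 + 3/56*x_2**2 - 53/56*x_2 + 7/3 → 3/56*x_2**2 - 43/56*x_2 - 23/28
  leading term x_2**2: subtract (1)·h_4 from 3/56*x_2**2 - 43/56*x_2 - 23/28 → 0
  remainder 0.

S(f_1,h_4): lcm = x_1*x_2**2. S = 46/3*x_1*x_2 + 46/3*x_1 + 1/8*x_2**2 + 1/8*x_2.
  leading term x_1*x_2: subtract (23/12)·f_1 from 46/3*x_1*x_2 + 46/3*x_1 + 1/8*x_2**2 + 1/8*x_2 → 1/8*x_2**2 - 43/24*x_2 - 23/12
  leading term x_2**2: subtract (7/3)·h_4 from 1/8*x_2**2 - 43/24*x_2 - 23/12 → 0
  remainder 0.

S(f_2,h_4): lcm = x_1*x_2**2. S = 53/3*x_1*x_2 + 46/3*x_1 + 7/3*x_2.
  leading term x_1*x_2: subtract (53/24)·f_1 from 53/3*x_1*x_2 + 46/3*x_1 + 7/3*x_2 → -7/3*x_1 + 1/8*x_2 - 53/24
  leading term x_1: subtract (1)·h_3 from -7/3*x_1 + 1/8*x_2 - 53/24 → 0
  remainder 0.

S(h_3,h_4): leading monomials are coprime, so the S-polynomial reduces to 0 (Buchberger's first criterion).
Every S-polynomial of the final basis reduces to 0, so we have a Gröbner basis.
Inter-reduce: drop elements whose leading term is divisible by another's, tail-reduce, and make monic.
Reduced Gröbner basis: {x_1 - 3/56*x_2 + 53/56, x_2**2 - 43/3*x_2 - 46/3}.
Label its elements g_1 = x_1 - 3/56*x_2 + 53/56, g_2 = x_2**2 - 43/3*x_2 - 46/3.

Reduce p = 6*x_1*x_2 + 3*x_1 + 51/56*x_2 - 117/56 modulo G:
  leading term x_1*x_2: subtract (6*x_2)·g_1 from 6*x_1*x_2 + 3*x_1 + 51/56*x_2 - 117/56 → 3*x_1 + 9/28*x_2**2 - 267/56*x_2 - 117/56
  leading term x_1: subtract (3)·g_1 from 3*x_1 + 9/28*x_2**2 - 267/56*x_2 - 117/56 → 9/28*x_2**2 - 129/28*x_2 - 69/14
  leading term x_2**2: subtract (9/28)·g_2 from 9/28*x_2**2 - 129/28*x_2 - 69/14 → 0
  normal form = 0.
Since the normal form is 0, p ∈ I.

Ideal membership is decidable via reduction modulo a Gröbner basis.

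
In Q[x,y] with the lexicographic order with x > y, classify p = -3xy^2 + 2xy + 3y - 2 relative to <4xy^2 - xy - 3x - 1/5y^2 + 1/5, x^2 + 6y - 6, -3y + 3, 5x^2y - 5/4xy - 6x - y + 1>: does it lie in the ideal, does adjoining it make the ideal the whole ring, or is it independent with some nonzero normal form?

First compute the reduced Gröbner basis of I by Buchberger's algorithm.
f_1 = 4xy^2 - xy - 3x - 1/5y^2 + 1/5, LT = xy^2.
f_2 = x^2 + 6y - 6, LT = x^2.
f_3 = -3y + 3, LT = y.
f_4 = 5x^2y - 5/4xy - 6x - y + 1, LT = x^2y.

S(f_1,f_4): lcm = x^2y^2. S = -1/4x^2y - 3/4x^2 + 1/5xy^2 + 6/5xy + 1/20x + 1/5y^2 - 1/5y.
  leading term x^2y: subtract (-1/4y)·f_2 from -1/4x^2y - 3/4x^2 + 1/5xy^2 + 6/5xy + 1/20x + 1/5y^2 - 1/5y → -3/4x^2 + 1/5xy^2 + 6/5xy + 1/20x + 17/10y^2 - 17/10y
  leading term x^2: subtract (-3/4)·f_2 from -3/4x^2 + 1/5xy^2 + 6/5xy + 1/20x + 17/10y^2 - 17/10y → 1/5xy^2 + 6/5xy + 1/20x + 17/10y^2 + 14/5y - 9/2
  leading term xy^2: subtract (1/20)·f_1 from 1/5xy^2 + 6/5xy + 1/20x + 17/10y^2 + 14/5y - 9/2 → 5/4xy + 1/5x + 171/100y^2 + 14/5y - 451/100
  leading term xy: subtract (-5/12x)·f_3 from 5/4xy + 1/5x + 171/100y^2 + 14/5y - 451/100 → 29/20x + 171/100y^2 + 14/5y - 451/100
  leading term x: no divisor's leading term divides it; move 29/20x to the remainder.
  leading term y^2: subtract (-57/100y)·f_3 from 171/100y^2 + 14/5y - 451/100 → 451/100y - 451/100
  leading term y: subtract (-451/300)·f_3 from 451/100y - 451/100 → 0
  remainder 29/20x ≠ 0; add h_5 = 29/20x to the basis.

The other S-polynomials (S(f_1,f_2), S(f_1,f_3), S(f_2,f_3), S(f_2,f_4), S(f_3,f_4), S(f_1,h_5), S(f_2,h_5), S(f_3,h_5), S(f_4,h_5)) all reduce to 0 modulo the current basis, so we have a Gröbner basis.
Inter-reduce: drop elements whose leading term is divisible by another's, tail-reduce, and make monic.
Reduced Gröbner basis: {x, y - 1}.
Label its elements g_1 = x, g_2 = y - 1.

Reduce p = -3xy^2 + 2xy + 3y - 2 modulo G:
  leading term xy^2: subtract (-3y^2)·g_1 from -3xy^2 + 2xy + 3y - 2 → 2xy + 3y - 2
  leading term xy: subtract (2y)·g_1 from 2xy + 3y - 2 → 3y - 2
  leading term y: subtract (3)·g_2 from 3y - 2 → 1
  leading term 1: no divisor's leading term divides it; move 1 to the remainder.
  normal form = 1.
The normal form is nonzero, so p ∉ I. Since p minus its normal form lies in I, I + (p) = I + (r) where r = 1; decide whether this ideal is the whole ring.
Here r = 1 is a nonzero constant, hence a unit: 1 ∈ I + (p), the Gröbner basis of I + (p) is {1}, and the enlarged system has no common solution — adjoining p is inconsistent.

Adjoining -3xy^2 + 2xy + 3y - 2 makes the ideal the whole ring: the system is inconsistent.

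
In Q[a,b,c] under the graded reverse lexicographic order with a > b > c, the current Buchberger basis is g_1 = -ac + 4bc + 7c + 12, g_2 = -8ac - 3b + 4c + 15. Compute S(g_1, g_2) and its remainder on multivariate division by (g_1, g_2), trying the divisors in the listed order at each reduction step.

lcm(LM(g_1), LM(g_2)) = ac.
S = (lcm/LT(g_1))·g_1 − (lcm/LT(g_2))·g_2 = -4bc - 3/8b - 13/2c - 81/8.
Reduce S modulo (g_1, g_2) in that order:
  leading term bc: no divisor's leading term divides it; move -4bc to the remainder.
  leading term b: no divisor's leading term divides it; move -3/8b to the remainder.
  leading term c: no divisor's leading term divides it; move -13/2c to the remainder.
  leading term 1: no divisor's leading term divides it; move -81/8 to the remainder.
The remainder -4bc - 3/8b - 13/2c - 81/8 is nonzero, so it would be added as the next basis element.

S(g_1, g_2) = -4bc - 3/8b - 13/2c - 81/8; remainder on division = -4bc - 3/8b - 13/2c - 81/8.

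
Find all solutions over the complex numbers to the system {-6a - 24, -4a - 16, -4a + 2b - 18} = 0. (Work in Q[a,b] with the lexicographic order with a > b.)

{(-4, 1)}

Compute a lex Gröbner basis by Buchberger's algorithm.
f_1 = -6a - 24, LT = a.
f_2 = -4a - 16, LT = a.
f_3 = -4a + 2b - 18, LT = a.

S(f_1,f_3): lcm = a. S = 1/2b - 1/2.
  reduce S modulo (f_1, f_2, f_3):
  remainder 1/2b - 1/2 ≠ 0; add h_4 = 1/2b - 1/2 to the basis.

The other S-polynomials (S(f_1,f_2), S(f_2,f_3), S(f_1,h_4), S(f_2,h_4), S(f_3,h_4)) all reduce to 0 modulo the current basis, so we have a Gröbner basis.
Inter-reduce: drop elements whose leading term is divisible by another's, tail-reduce, and make monic.
Reduced Gröbner basis: {a + 4, b - 1}.

A lex Gröbner basis eliminates variables successively. Here b - 1 depends only on b, with roots {1}; lifting each root through the earlier basis elements recovers the full solutions.
  b = 1: the earlier basis element becomes a + 4 = 0, giving a = -4 — point (-4, 1).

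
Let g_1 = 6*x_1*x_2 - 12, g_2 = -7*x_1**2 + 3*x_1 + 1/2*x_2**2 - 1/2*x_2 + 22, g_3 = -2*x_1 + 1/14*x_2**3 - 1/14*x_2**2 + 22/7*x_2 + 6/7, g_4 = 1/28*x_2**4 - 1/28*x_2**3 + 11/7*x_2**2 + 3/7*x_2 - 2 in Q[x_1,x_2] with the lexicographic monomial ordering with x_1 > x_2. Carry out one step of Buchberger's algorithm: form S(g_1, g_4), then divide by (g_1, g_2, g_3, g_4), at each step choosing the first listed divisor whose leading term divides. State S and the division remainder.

lcm(LM(g_1), LM(g_4)) = x_1*x_2**4.
S = (lcm/LT(g_1))·g_1 − (lcm/LT(g_4))·g_4 = x_1*x_2**3 - 44*x_1*x_2**2 - 12*x_1*x_2 + 56*x_1 - 2*x_2**3.
Reduce S modulo (g_1, g_2, g_3, g_4) in that order:
  leading term x_1*x_2**3: subtract (1/6*x_2**2)·g_1 from x_1*x_2**3 - 44*x_1*x_2**2 - 12*x_1*x_2 + 56*x_1 - 2*x_2**3 → -44*x_1*x_2**2 - 12*x_1*x_2 + 56*x_1 - 2*x_2**3 + 2*x_2**2
  leading term x_1*x_2**2: subtract (-22/3*x_2)·g_1 from -44*x_1*x_2**2 - 12*x_1*x_2 + 56*x_1 - 2*x_2**3 + 2*x_2**2 → -12*x_1*x_2 + 56*x_1 - 2*x_2**3 + 2*x_2**2 - 88*x_2
  leading term x_1*x_2: subtract (-2)·g_1 from -12*x_1*x_2 + 56*x_1 - 2*x_2**3 + 2*x_2**2 - 88*x_2 → 56*x_1 - 2*x_2**3 + 2*x_2**2 - 88*x_2 - 24
  leading term x_1: subtract (-28)·g_3 from 56*x_1 - 2*x_2**3 + 2*x_2**2 - 88*x_2 - 24 → 0
The remainder is 0, so this S-polynomial contributes no new basis element.
An S-polynomial is built so that the two leading terms cancel; whether anything survives reduction is exactly the Gröbner-basis criterion.

S(g_1, g_4) = x_1*x_2**3 - 44*x_1*x_2**2 - 12*x_1*x_2 + 56*x_1 - 2*x_2**3; remainder on division = 0.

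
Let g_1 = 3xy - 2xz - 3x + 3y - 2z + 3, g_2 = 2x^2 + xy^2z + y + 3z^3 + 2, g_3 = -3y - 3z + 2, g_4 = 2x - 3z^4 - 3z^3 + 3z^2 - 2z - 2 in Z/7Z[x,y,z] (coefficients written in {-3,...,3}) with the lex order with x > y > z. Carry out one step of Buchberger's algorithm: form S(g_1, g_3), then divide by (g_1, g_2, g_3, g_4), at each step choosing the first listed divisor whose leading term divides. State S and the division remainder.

S(g_1, g_3) = 3xz + 2x + y - 3z + 1; remainder on division = z^5 - 3z^4 + 2z^3 + z - 1.

lcm(LM(g_1), LM(g_3)) = xy.
S = (lcm/LT(g_1))·g_1 − (lcm/LT(g_3))·g_3 = 3xz + 2x + y - 3z + 1.
Reduce S modulo (g_1, g_2, g_3, g_4) in that order:
  leading term xz: subtract (-2z)·g_4 from 3xz + 2x + y - 3z + 1 → 2x + y + z^5 + z^4 - z^3 + 3z^2 + 1
  leading term x: subtract (1)·g_4 from 2x + y + z^5 + z^4 - z^3 + 3z^2 + 1 → y + z^5 - 3z^4 + 2z^3 + 2z + 3
  leading term y: subtract (2)·g_3 from y + z^5 - 3z^4 + 2z^3 + 2z + 3 → z^5 - 3z^4 + 2z^3 + z - 1
  leading term z^5: no divisor's leading term divides it; move z^5 to the remainder.
  leading term z^4: no divisor's leading term divides it; move -3z^4 to the remainder.
  leading term z^3: no divisor's leading term divides it; move 2z^3 to the remainder.
  leading term z: no divisor's leading term divides it; move z to the remainder.
  leading term 1: no divisor's leading term divides it; move -1 to the remainder.
The remainder z^5 - 3z^4 + 2z^3 + z - 1 is nonzero, so it would be added as the next basis element.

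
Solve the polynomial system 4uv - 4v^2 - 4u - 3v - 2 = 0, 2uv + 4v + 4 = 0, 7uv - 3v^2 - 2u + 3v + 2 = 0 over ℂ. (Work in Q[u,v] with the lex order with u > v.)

{(-1, -2)}

Compute a lex Gröbner basis by Buchberger's algorithm.
f_1 = 4uv - 4u - 4v^2 - 3v - 2, LT = uv.
f_2 = 2uv + 4v + 4, LT = uv.
f_3 = 7uv - 2u - 3v^2 + 3v + 2, LT = uv.

S(f_1,f_2): lcm = uv. S = -u - v^2 - 11/4v - 5/2.
  reduce S modulo (f_1, f_2, f_3):
  remainder -u - v^2 - 11/4v - 5/2 ≠ 0; add h_4 = -u - v^2 - 11/4v - 5/2 to the basis.

S(f_1,f_3): lcm = uv. S = -5/7u - 4/7v^2 - 33/28v - 11/14.
  reduce S modulo (f_1, f_2, f_3, h_4):
  remainder 1/7v^2 + 11/14v + 1 ≠ 0; add h_5 = 1/7v^2 + 11/14v + 1 to the basis.

S(f_1,h_4): lcm = uv. S = -u - v^3 - 15/4v^2 - 13/4v - 1/2.
  reduce S modulo (f_1, f_2, f_3, h_4, h_5):
  remainder -69/8v - 69/4 ≠ 0; add h_6 = -69/8v - 69/4 to the basis.

The other S-polynomials (S(f_2,f_3), S(f_2,h_4), S(f_3,h_4), S(f_1,h_5), S(f_2,h_5), S(f_3,h_5), S(h_4,h_5), S(f_1,h_6), S(f_2,h_6), S(f_3,h_6), S(h_4,h_6), S(h_5,h_6)) all reduce to 0 modulo the current basis, so we have a Gröbner basis.
Inter-reduce: drop elements whose leading term is divisible by another's, tail-reduce, and make monic.
Reduced Gröbner basis: {u + 1, v + 2}.

Since the basis is lex-ordered, v + 2 is univariate in v. Its roots are {-2}. Back-substituting each root into the other basis elements fixes the other coordinates.
  v = -2: the earlier basis element becomes u + 1 = 0, giving u = -1 — point (-1, -2).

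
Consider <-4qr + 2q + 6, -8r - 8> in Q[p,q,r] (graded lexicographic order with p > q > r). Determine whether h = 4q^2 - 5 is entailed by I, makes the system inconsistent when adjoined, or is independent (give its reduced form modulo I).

First compute the reduced Gröbner basis of I by Buchberger's algorithm.
f_1 = -4qr + 2q + 6, LT = qr.
f_2 = -8r - 8, LT = r.

S(f_1,f_2): lcm = qr. S = -3/2q - 3/2.
  reduce S modulo (f_1, f_2):
  remainder -3/2q - 3/2 ≠ 0; add k_3 = -3/2q - 3/2 to the basis.

The other S-polynomials (S(f_1,k_3), S(f_2,k_3)) all reduce to 0 modulo the current basis, so we have a Gröbner basis.
Inter-reduce: drop elements whose leading term is divisible by another's, tail-reduce, and make monic.
Reduced Gröbner basis: {q + 1, r + 1}.
Label its elements g_1 = q + 1, g_2 = r + 1.

Reduce h = 4q^2 - 5 modulo G:
  leading term q^2: subtract (4q)·g_1 from 4q^2 - 5 → -4q - 5
  leading term q: subtract (-4)·g_1 from -4q - 5 → -1
  leading term 1: no divisor's leading term divides it; move -1 to the remainder.
  normal form = -1.
The normal form is nonzero, so h ∉ I. Since h minus its normal form lies in I, I + (h) = I + (n) where n = -1; decide whether this ideal is the whole ring.
Here n = -1 is a nonzero constant, hence a unit: 1 ∈ I + (h), the Gröbner basis of I + (h) is {1}, and the enlarged system has no common solution — adjoining h is inconsistent.

Ideal membership is decidable via reduction modulo a Gröbner basis.

Adjoining 4q^2 - 5 makes the ideal the whole ring: the system is inconsistent.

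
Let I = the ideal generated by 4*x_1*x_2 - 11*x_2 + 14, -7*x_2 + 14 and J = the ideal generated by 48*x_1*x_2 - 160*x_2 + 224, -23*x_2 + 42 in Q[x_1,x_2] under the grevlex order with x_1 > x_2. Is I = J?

Two ideals are equal iff their reduced Gröbner bases coincide (the reduced basis is unique for a fixed ordering).
Buchberger on the first generating set:
f_1 = 4*x_1*x_2 - 11*x_2 + 14, LT = x_1*x_2.
f_2 = -7*x_2 + 14, LT = x_2.

S(f_1,f_2): lcm = x_1*x_2. S = 2*x_1 - 11/4*x_2 + 7/2.
  leading term x_1: no divisor's leading term divides it; move 2*x_1 to the remainder.
  leading term x_2: subtract (11/28)·f_2 from -11/4*x_2 + 7/2 → -2
  leading term 1: no divisor's leading term divides it; move -2 to the remainder.
  remainder 2*x_1 - 2 ≠ 0; add g_3 = 2*x_1 - 2 to the basis.

S(f_1,g_3): lcm = x_1*x_2. S = -7/4*x_2 + 7/2.
  leading term x_2: subtract (1/4)·f_2 from -7/4*x_2 + 7/2 → 0
  remainder 0.

S(f_2,g_3): leading monomials are coprime, so the S-polynomial reduces to 0 (Buchberger's first criterion).
Every S-polynomial of the final basis reduces to 0, so we have a Gröbner basis.
Inter-reduce: drop elements whose leading term is divisible by another's, tail-reduce, and make monic.
Reduced Gröbner basis: {x_1 - 1, x_2 - 2}.

Buchberger on the second generating set:
h_1 = 48*x_1*x_2 - 160*x_2 + 224, LT = x_1*x_2.
h_2 = -23*x_2 + 42, LT = x_2.

S(h_1,h_2): lcm = x_1*x_2. S = 42/23*x_1 - 10/3*x_2 + 14/3.
  leading term x_1: no divisor's leading term divides it; move 42/23*x_1 to the remainder.
  leading term x_2: subtract (10/69)·h_2 from -10/3*x_2 + 14/3 → -98/69
  leading term 1: no divisor's leading term divides it; move -98/69 to the remainder.
  remainder 42/23*x_1 - 98/69 ≠ 0; add k_3 = 42/23*x_1 - 98/69 to the basis.

S(h_1,k_3): lcm = x_1*x_2. S = -23/9*x_2 + 14/3.
  leading term x_2: subtract (1/9)·h_2 from -23/9*x_2 + 14/3 → 0
  remainder 0.

S(h_2,k_3): leading monomials are coprime, so the S-polynomial reduces to 0 (Buchberger's first criterion).
Every S-polynomial of the final basis reduces to 0, so we have a Gröbner basis.
Inter-reduce: drop elements whose leading term is divisible by another's, tail-reduce, and make monic.
Reduced Gröbner basis: {x_1 - 7/9, x_2 - 42/23}.

These differ, so the ideals are not equal.

No, the ideals differ.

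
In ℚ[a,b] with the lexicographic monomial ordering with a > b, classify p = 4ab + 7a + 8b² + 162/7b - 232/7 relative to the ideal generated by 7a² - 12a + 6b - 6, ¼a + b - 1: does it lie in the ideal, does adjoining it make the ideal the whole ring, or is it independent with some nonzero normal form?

Adjoining 4ab + 7a + 8b² + 162/7b - 232/7 makes the ideal the whole ring: the system is inconsistent.

First compute the reduced Gröbner basis of I by Buchberger's algorithm.
f_1 = 7a² - 12a + 6b - 6, LT = a².
f_2 = ¼a + b - 1, LT = a.

S(f_1,f_2): lcm = a². S = -4ab + 16/7a + 6/7b - 6/7.
  reduce S modulo (f_1, f_2):
  remainder 16b² - 170/7b + 58/7 ≠ 0; add h_3 = 16b² - 170/7b + 58/7 to the basis.

The other S-polynomials (S(f_1,h_3), S(f_2,h_3)) all reduce to 0 modulo the current basis, so we have a Gröbner basis.
Inter-reduce: drop elements whose leading term is divisible by another's, tail-reduce, and make monic.
Reduced Gröbner basis: {a + 4b - 4, b² - 85/56b + 29/56}.
Label its elements g_1 = a + 4b - 4, g_2 = b² - 85/56b + 29/56.

Reduce p = 4ab + 7a + 8b² + 162/7b - 232/7 modulo G:
  leading term ab: subtract (4b)·g_1 from 4ab + 7a + 8b² + 162/7b - 232/7 → 7a - 8b² + 274/7b - 232/7
  leading term a: subtract (7)·g_1 from 7a - 8b² + 274/7b - 232/7 → -8b² + 78/7b - 36/7
  leading term b²: subtract (-8)·g_2 from -8b² + 78/7b - 36/7 → -b - 1
  leading term b: no divisor's leading term divides it; move -b to the remainder.
  leading term 1: no divisor's leading term divides it; move -1 to the remainder.
  normal form = -b - 1.
The normal form is nonzero, so p ∉ I. Since p minus its normal form lies in I, I + (p) = I + (r) where r = -b - 1; decide whether this ideal is the whole ring.
Run Buchberger on G together with r (pairs among the g_i already reduce to 0 since G is a Gröbner basis):
g_1 = a + 4b - 4, LT = a.
g_2 = b² - 85/56b + 29/56, LT = b².
r = -b - 1, LT = b.

S(g_2,r): lcm = b². S = -141/56b + 29/56.
  reduce S modulo (g_1, g_2, r):
  remainder 85/28 ≠ 0; add m_4 = 85/28 to the basis.

The other S-polynomials (S(g_1,g_2), S(g_1,r), S(g_1,m_4), S(g_2,m_4), S(r,m_4)) all reduce to 0 modulo the current basis, so we have a Gröbner basis.
Inter-reduce: drop elements whose leading term is divisible by another's, tail-reduce, and make monic.
Reduced Gröbner basis: {1}.
The reduced Gröbner basis of I + (p) is {1}: the ideal is the whole ring, so the enlarged system has no common solution — adjoining p is inconsistent.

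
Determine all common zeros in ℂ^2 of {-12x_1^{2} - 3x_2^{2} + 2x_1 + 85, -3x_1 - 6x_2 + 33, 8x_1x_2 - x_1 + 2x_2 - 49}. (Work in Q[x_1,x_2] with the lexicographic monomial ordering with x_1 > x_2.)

Compute a lex Gröbner basis by Buchberger's algorithm.
f_1 = -12x_1^{2} + 2x_1 - 3x_2^{2} + 85, LT = x_1^{2}.
f_2 = -3x_1 - 6x_2 + 33, LT = x_1.
f_3 = 8x_1x_2 - x_1 + 2x_2 - 49, LT = x_1x_2.

S(f_1,f_2): lcm = x_1^{2}. S = -2x_1x_2 + \tfrac{65}{6}x_1 + \tfrac{1}{4}x_2^{2} - \tfrac{85}{12}.
  reduce S modulo (f_1, f_2, f_3):
  remainder \tfrac{17}{4}x_2^{2} - \tfrac{131}{3}x_2 + \tfrac{1345}{12} ≠ 0; add h_4 = \tfrac{17}{4}x_2^{2} - \tfrac{131}{3}x_2 + \tfrac{1345}{12} to the basis.

S(f_1,f_3): lcm = x_1^{2}x_2. S = \tfrac{1}{8}x_1^{2} - \tfrac{5}{12}x_1x_2 + \tfrac{49}{8}x_1 + \tfrac{1}{4}x_2^{3} - \tfrac{85}{12}x_2.
  reduce S modulo (f_1, f_2, f_3, h_4):
  remainder \tfrac{21229}{5202}x_2 - \tfrac{106145}{5202} ≠ 0; add h_5 = \tfrac{21229}{5202}x_2 - \tfrac{106145}{5202} to the basis.

The other S-polynomials (S(f_2,f_3), S(f_1,h_4), S(f_2,h_4), S(f_3,h_4), S(f_1,h_5), S(f_2,h_5), S(f_3,h_5), S(h_4,h_5)) all reduce to 0 modulo the current basis, so we have a Gröbner basis.
Inter-reduce: drop elements whose leading term is divisible by another's, tail-reduce, and make monic.
Reduced Gröbner basis: {x_1 - 1, x_2 - 5}.

From the last basis element, x_2 - 5 = 0, so x_2 takes values in {5}. Each choice, substituted upward through the basis, yields the corresponding point(s) of the solution set.
  x_2 = 5: the earlier basis element becomes x_1 - 1 = 0, giving x_1 = 1 — point (1, 5).

{(1, 5)}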